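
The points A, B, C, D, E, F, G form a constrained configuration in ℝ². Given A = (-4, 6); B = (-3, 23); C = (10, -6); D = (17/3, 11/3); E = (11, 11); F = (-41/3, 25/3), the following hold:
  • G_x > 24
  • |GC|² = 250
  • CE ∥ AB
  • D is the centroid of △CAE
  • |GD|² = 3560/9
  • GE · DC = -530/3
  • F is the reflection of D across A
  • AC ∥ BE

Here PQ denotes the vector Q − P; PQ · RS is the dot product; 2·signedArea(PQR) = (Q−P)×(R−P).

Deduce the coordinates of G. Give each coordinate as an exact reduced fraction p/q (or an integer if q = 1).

1. G_x = 25  [line -13/3·x + 29/3·y + 118 = 0 ∩ |GC|² = 250]
2. G_y = -1  [line -13/3·x + 29/3·y + 118 = 0 ∩ |GC|² = 250]
   → G = (25, -1)

G = (25, -1)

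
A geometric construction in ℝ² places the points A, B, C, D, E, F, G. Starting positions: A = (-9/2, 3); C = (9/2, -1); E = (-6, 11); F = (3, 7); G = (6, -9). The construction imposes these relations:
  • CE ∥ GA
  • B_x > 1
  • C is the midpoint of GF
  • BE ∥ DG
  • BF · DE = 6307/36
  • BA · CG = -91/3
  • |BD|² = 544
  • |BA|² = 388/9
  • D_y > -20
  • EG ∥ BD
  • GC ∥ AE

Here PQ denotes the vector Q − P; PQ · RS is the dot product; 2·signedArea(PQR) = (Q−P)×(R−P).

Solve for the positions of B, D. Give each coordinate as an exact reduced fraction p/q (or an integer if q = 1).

B = (3/2, 1/3)
D = (27/2, -59/3)

1. B_x = 3/2  [line -3/2·x + 8·y + -5/12 = 0 ∩ |BA|² = 388/9]
2. B_y = 1/3  [line -3/2·x + 8·y + -5/12 = 0 ∩ |BA|² = 388/9]
   → B = (3/2, 1/3)
3. D_x = 27/2  [BE ∥ DG ∩ EG ∥ BD]
4. D_y = -59/3  [BE ∥ DG ∩ EG ∥ BD]
   → D = (27/2, -59/3)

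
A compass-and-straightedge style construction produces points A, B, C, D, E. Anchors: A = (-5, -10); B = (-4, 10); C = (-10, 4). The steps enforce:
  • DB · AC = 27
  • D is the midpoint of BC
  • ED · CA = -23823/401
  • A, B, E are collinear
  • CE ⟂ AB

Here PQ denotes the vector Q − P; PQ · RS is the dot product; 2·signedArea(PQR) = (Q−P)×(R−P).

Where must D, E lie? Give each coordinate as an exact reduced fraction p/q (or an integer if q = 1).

1. D_x = -7  [D is the midpoint of BC]
2. D_y = 7  [D is the midpoint of BC]
   → D = (-7, 7)
3. E_x = -1730/401  [A, B, E are collinear ∩ CE ⟂ AB]
4. E_y = 1490/401  [A, B, E are collinear ∩ CE ⟂ AB]
   → E = (-1730/401, 1490/401)

D = (-7, 7)
E = (-1730/401, 1490/401)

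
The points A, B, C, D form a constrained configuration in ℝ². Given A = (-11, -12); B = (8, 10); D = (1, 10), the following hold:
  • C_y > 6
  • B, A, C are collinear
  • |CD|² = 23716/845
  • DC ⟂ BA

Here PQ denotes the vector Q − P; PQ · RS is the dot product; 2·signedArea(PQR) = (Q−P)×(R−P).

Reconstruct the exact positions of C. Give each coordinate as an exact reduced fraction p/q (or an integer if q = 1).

1. C_x = 4233/845  [B, A, C are collinear ∩ DC ⟂ BA]
2. C_y = 5524/845  [B, A, C are collinear ∩ DC ⟂ BA]
   → C = (4233/845, 5524/845)

C = (4233/845, 5524/845)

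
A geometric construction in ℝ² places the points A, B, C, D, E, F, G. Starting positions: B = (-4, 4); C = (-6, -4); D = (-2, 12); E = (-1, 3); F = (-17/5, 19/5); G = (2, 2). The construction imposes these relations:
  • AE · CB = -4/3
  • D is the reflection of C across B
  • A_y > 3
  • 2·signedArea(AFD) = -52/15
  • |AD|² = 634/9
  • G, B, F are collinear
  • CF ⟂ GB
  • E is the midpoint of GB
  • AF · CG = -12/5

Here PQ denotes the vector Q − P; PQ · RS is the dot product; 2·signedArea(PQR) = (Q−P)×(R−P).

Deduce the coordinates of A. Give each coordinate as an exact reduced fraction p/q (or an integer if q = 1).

A = (-3, 11/3)

1. A_x = -3  [AE · CB = -4/3 ∩ AF · CG = -12/5]
2. A_y = 11/3  [AE · CB = -4/3 ∩ AF · CG = -12/5]
   → A = (-3, 11/3)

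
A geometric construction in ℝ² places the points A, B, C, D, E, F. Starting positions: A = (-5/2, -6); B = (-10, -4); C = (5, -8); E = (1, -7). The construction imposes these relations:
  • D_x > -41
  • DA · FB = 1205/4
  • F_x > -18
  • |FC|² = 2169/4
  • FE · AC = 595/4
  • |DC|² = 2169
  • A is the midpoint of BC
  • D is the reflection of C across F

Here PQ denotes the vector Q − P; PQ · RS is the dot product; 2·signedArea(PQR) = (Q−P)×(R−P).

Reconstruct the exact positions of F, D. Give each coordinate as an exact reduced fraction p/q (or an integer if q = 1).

D = (-40, 4)
F = (-35/2, -2)

1. F_x = -35/2  [line -15/2·x + 2·y + -509/4 = 0 ∩ |FC|² = 2169/4]
2. F_y = -2  [line -15/2·x + 2·y + -509/4 = 0 ∩ |FC|² = 2169/4]
   → F = (-35/2, -2)
3. D_x = -40  [D is the reflection of C across F]
4. D_y = 4  [D is the reflection of C across F]
   → D = (-40, 4)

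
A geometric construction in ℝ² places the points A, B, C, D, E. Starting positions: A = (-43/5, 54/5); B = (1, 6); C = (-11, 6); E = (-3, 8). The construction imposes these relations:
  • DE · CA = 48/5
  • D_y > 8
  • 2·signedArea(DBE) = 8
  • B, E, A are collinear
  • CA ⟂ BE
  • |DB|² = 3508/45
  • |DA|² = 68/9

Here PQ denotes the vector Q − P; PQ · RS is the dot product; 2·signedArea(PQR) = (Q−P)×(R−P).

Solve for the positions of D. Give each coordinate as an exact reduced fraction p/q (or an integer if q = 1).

1. D_x = -113/15  [line -12/5·x + -24/5·y + 108/5 = 0 ∩ |DB|² = 3508/45]
2. D_y = 124/15  [line -12/5·x + -24/5·y + 108/5 = 0 ∩ |DB|² = 3508/45]
   → D = (-113/15, 124/15)

D = (-113/15, 124/15)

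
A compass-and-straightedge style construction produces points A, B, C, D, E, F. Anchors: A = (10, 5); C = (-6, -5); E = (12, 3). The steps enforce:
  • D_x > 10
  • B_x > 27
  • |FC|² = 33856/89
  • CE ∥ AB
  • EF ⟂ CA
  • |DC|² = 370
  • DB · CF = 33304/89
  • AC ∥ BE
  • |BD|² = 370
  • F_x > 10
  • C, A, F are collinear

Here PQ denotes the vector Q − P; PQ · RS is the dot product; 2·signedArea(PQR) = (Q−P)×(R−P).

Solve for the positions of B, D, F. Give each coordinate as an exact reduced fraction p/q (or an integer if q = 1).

B = (28, 13)
D = (11, 4)
F = (938/89, 475/89)

1. B_x = 28  [AC ∥ BE ∩ CE ∥ AB]
2. B_y = 13  [AC ∥ BE ∩ CE ∥ AB]
   → B = (28, 13)
3. F_x = 938/89  [C, A, F are collinear ∩ EF ⟂ CA]
4. F_y = 475/89  [C, A, F are collinear ∩ EF ⟂ CA]
   → F = (938/89, 475/89)
5. D_x = 11  [line -1472/89·x + -920/89·y + 19872/89 = 0 ∩ |DC|² = 370]
6. D_y = 4  [line -1472/89·x + -920/89·y + 19872/89 = 0 ∩ |DC|² = 370]
   → D = (11, 4)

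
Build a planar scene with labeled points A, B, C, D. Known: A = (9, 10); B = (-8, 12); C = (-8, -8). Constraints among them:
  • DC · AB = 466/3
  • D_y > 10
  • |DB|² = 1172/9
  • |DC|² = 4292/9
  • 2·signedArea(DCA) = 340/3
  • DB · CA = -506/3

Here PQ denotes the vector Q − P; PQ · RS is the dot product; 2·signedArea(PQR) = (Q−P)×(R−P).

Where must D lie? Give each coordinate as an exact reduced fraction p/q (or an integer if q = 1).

D = (10/3, 32/3)

1. D_x = 10/3  [DB · CA = -506/3 ∩ 2·signedArea(DCA) = 340/3]
2. D_y = 32/3  [DB · CA = -506/3 ∩ 2·signedArea(DCA) = 340/3]
   → D = (10/3, 32/3)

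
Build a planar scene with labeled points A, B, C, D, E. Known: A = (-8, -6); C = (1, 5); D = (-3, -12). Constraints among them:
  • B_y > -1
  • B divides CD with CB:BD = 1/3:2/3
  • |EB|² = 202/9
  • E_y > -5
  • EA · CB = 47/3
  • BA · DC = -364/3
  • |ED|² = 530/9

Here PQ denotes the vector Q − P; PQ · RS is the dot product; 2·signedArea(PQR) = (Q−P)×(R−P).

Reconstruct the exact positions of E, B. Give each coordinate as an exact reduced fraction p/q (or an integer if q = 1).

B = (-1/3, -2/3)
E = (-10/3, -13/3)

1. B_x = -1/3  [B divides CD with CB:BD = 1/3:2/3]
2. B_y = -2/3  [B divides CD with CB:BD = 1/3:2/3]
   → B = (-1/3, -2/3)
3. E_x = -10/3  [line 4/3·x + 17/3·y + 29 = 0 ∩ |ED|² = 530/9]
4. E_y = -13/3  [line 4/3·x + 17/3·y + 29 = 0 ∩ |ED|² = 530/9]
   → E = (-10/3, -13/3)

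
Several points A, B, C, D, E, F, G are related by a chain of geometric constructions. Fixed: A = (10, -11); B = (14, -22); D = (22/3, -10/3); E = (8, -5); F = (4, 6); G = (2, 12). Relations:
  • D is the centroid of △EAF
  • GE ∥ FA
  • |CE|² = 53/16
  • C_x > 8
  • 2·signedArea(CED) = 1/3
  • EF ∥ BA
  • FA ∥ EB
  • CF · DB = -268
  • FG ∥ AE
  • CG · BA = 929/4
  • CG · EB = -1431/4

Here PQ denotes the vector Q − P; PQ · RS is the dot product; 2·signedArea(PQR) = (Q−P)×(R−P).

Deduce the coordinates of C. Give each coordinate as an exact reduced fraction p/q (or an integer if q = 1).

C = (17/2, -27/4)

1. C_x = 17/2  [CG · BA = 929/4 ∩ CF · DB = -268]
2. C_y = -27/4  [CG · BA = 929/4 ∩ CF · DB = -268]
   → C = (17/2, -27/4)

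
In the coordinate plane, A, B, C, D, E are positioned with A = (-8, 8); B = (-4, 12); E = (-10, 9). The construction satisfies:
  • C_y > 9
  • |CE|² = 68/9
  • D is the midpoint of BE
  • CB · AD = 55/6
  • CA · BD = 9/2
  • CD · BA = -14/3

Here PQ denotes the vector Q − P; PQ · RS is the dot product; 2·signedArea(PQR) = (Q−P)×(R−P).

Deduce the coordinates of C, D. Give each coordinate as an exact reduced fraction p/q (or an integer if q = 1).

C = (-22/3, 29/3)
D = (-7, 21/2)

1. D_x = -7  [D is the midpoint of BE]
2. D_y = 21/2  [D is the midpoint of BE]
   → D = (-7, 21/2)
3. C_x = -22/3  [CD · BA = -14/3 ∩ CA · BD = 9/2]
4. C_y = 29/3  [CD · BA = -14/3 ∩ CA · BD = 9/2]
   → C = (-22/3, 29/3)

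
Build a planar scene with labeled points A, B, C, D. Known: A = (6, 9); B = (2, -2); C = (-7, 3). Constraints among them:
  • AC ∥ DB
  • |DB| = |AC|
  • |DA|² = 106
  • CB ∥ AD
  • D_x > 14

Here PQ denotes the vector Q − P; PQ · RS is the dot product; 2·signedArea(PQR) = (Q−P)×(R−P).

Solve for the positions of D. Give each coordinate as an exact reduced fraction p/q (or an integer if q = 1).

D = (15, 4)

1. D_x = 15  [AC ∥ DB ∩ CB ∥ AD]
2. D_y = 4  [AC ∥ DB ∩ CB ∥ AD]
   → D = (15, 4)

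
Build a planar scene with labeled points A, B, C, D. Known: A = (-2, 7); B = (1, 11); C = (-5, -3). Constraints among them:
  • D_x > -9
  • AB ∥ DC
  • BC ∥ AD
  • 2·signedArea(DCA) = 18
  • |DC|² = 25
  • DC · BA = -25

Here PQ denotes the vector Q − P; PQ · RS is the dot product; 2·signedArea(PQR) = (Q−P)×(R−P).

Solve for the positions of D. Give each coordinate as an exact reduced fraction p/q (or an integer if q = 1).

1. D_x = -8  [AB ∥ DC ∩ BC ∥ AD]
2. D_y = -7  [AB ∥ DC ∩ BC ∥ AD]
   → D = (-8, -7)

D = (-8, -7)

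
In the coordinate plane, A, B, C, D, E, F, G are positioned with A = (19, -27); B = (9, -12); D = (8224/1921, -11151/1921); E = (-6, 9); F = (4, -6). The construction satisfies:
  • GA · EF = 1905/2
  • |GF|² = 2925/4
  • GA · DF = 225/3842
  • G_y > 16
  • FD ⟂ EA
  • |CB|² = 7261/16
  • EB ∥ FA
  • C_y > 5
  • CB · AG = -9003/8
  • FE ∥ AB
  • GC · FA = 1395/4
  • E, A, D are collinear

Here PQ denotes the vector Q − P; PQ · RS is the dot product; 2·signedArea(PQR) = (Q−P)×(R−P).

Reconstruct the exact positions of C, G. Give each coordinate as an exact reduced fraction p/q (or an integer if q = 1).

1. G_x = -11  [GA · DF = 225/3842 ∩ GA · EF = 1905/2]
2. G_y = 33/2  [GA · DF = 225/3842 ∩ GA · EF = 1905/2]
   → G = (-11, 33/2)
3. C_x = -7/2  [CB · AG = -9003/8 ∩ GC · FA = 1395/4]
4. C_y = 21/4  [CB · AG = -9003/8 ∩ GC · FA = 1395/4]
   → C = (-7/2, 21/4)

C = (-7/2, 21/4)
G = (-11, 33/2)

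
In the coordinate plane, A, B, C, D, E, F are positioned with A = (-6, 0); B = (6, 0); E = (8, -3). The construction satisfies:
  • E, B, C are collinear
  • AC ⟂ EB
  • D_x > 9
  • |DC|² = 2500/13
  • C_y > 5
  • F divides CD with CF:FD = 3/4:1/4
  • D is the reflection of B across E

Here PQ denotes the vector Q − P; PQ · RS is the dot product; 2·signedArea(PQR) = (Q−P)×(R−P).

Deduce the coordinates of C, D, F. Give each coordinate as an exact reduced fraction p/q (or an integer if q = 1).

1. C_x = 30/13  [E, B, C are collinear ∩ AC ⟂ EB]
2. C_y = 72/13  [E, B, C are collinear ∩ AC ⟂ EB]
   → C = (30/13, 72/13)
3. D_x = 10  [D is the reflection of B across E]
4. D_y = -6  [D is the reflection of B across E]
   → D = (10, -6)
5. F_x = 105/13  [F divides CD with CF:FD = 3/4:1/4]
6. F_y = -81/26  [F divides CD with CF:FD = 3/4:1/4]
   → F = (105/13, -81/26)

C = (30/13, 72/13)
D = (10, -6)
F = (105/13, -81/26)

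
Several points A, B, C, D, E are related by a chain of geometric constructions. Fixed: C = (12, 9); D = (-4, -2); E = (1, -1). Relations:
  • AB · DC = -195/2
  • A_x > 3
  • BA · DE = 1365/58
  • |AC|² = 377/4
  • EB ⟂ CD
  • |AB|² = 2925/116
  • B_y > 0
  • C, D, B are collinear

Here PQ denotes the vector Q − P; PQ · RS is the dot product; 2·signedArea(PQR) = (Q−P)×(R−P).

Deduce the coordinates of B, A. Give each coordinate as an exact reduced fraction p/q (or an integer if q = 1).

A = (4, 7/2)
B = (-4/29, 19/29)

1. B_x = -4/29  [C, D, B are collinear ∩ EB ⟂ CD]
2. B_y = 19/29  [C, D, B are collinear ∩ EB ⟂ CD]
   → B = (-4/29, 19/29)
3. A_x = 4  [AB · DC = -195/2 ∩ BA · DE = 1365/58]
4. A_y = 7/2  [AB · DC = -195/2 ∩ BA · DE = 1365/58]
   → A = (4, 7/2)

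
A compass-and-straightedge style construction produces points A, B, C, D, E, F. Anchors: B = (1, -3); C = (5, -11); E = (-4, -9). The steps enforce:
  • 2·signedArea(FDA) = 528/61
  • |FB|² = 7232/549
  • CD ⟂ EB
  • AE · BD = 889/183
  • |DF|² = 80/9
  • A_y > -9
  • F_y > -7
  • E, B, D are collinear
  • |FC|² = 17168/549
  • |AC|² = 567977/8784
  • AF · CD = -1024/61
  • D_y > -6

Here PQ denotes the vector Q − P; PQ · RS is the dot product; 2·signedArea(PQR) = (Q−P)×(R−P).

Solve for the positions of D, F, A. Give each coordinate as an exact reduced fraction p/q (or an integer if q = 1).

1. D_x = -79/61  [E, B, D are collinear ∩ CD ⟂ EB]
2. D_y = -351/61  [E, B, D are collinear ∩ CD ⟂ EB]
   → D = (-79/61, -351/61)
3. A_x = -1909/732  [line 140/61·x + 168/61·y + 5327/183 = 0 ∩ |AC|² = 567977/8784]
4. A_y = -3073/366  [line 140/61·x + 168/61·y + 5327/183 = 0 ∩ |AC|² = 567977/8784]
   → A = (-1909/732, -3073/366)
5. F_x = 287/183  [2·signedArea(FDA) = 528/61 ∩ AF · CD = -1024/61]
6. F_y = -1205/183  [2·signedArea(FDA) = 528/61 ∩ AF · CD = -1024/61]
   → F = (287/183, -1205/183)

A = (-1909/732, -3073/366)
D = (-79/61, -351/61)
F = (287/183, -1205/183)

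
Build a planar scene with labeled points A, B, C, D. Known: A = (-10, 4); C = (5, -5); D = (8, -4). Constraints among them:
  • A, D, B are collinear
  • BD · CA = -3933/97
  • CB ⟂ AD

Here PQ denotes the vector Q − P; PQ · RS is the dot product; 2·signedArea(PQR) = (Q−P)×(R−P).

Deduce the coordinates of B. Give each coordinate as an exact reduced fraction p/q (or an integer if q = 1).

1. B_x = 569/97  [A, D, B are collinear ∩ CB ⟂ AD]
2. B_y = -296/97  [A, D, B are collinear ∩ CB ⟂ AD]
   → B = (569/97, -296/97)

B = (569/97, -296/97)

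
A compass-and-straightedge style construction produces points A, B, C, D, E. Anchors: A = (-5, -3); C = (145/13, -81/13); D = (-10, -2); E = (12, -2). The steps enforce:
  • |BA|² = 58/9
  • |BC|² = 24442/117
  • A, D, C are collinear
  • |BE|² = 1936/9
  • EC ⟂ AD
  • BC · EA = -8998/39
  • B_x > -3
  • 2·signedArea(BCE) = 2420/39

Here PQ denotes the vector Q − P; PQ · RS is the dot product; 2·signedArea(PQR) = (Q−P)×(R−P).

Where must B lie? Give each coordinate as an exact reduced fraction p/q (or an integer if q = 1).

B = (-8/3, -2)

1. B_x = -8/3  [2·signedArea(BCE) = 2420/39 ∩ BC · EA = -8998/39]
2. B_y = -2  [2·signedArea(BCE) = 2420/39 ∩ BC · EA = -8998/39]
   → B = (-8/3, -2)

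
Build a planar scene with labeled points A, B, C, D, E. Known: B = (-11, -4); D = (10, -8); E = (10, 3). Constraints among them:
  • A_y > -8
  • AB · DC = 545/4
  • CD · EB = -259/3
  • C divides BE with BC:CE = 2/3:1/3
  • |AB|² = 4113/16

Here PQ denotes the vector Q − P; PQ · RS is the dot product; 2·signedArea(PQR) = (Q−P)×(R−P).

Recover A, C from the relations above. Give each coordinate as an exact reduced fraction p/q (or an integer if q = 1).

1. C_x = 3  [C divides BE with BC:CE = 2/3:1/3]
2. C_y = 2/3  [C divides BE with BC:CE = 2/3:1/3]
   → C = (3, 2/3)
3. A_x = 19/4  [line 7·x + -26/3·y + -1127/12 = 0 ∩ |AB|² = 4113/16]
4. A_y = -7  [line 7·x + -26/3·y + -1127/12 = 0 ∩ |AB|² = 4113/16]
   → A = (19/4, -7)

A = (19/4, -7)
C = (3, 2/3)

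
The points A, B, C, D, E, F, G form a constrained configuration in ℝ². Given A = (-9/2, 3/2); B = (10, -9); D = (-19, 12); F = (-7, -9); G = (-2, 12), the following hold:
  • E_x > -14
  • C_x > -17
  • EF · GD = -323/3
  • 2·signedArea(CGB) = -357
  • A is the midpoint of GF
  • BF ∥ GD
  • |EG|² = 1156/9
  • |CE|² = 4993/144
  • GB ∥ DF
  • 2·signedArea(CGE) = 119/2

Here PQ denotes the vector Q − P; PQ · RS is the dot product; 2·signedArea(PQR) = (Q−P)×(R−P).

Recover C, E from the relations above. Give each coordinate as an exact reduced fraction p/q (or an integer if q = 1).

1. E_x = -40/3  [EF · GD = -323/3]
2. E_y = 12  [|EG|² = 1156/9]
   → E = (-40/3, 12)
3. C_x = -16  [2·signedArea(CGE) = 119/2 ∩ 2·signedArea(CGB) = -357]
4. C_y = 27/4  [2·signedArea(CGE) = 119/2 ∩ 2·signedArea(CGB) = -357]
   → C = (-16, 27/4)

C = (-16, 27/4)
E = (-40/3, 12)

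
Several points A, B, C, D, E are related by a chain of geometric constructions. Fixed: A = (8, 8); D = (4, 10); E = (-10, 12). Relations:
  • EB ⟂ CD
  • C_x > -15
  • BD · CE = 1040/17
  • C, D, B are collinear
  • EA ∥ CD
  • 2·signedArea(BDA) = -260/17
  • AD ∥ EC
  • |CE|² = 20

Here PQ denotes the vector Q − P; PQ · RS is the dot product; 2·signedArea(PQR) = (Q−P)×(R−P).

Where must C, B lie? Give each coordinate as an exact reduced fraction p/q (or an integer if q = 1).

1. C_x = -14  [EA ∥ CD ∩ AD ∥ EC]
2. C_y = 14  [EA ∥ CD ∩ AD ∥ EC]
   → C = (-14, 14)
3. B_x = -166/17  [C, D, B are collinear ∩ EB ⟂ CD]
4. B_y = 222/17  [C, D, B are collinear ∩ EB ⟂ CD]
   → B = (-166/17, 222/17)

B = (-166/17, 222/17)
C = (-14, 14)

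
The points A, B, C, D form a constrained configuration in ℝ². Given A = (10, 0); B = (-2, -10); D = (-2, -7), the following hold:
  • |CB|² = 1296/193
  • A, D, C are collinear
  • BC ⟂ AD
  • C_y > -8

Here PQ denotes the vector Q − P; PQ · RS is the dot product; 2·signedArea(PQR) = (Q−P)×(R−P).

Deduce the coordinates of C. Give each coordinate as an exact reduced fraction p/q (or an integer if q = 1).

C = (-638/193, -1498/193)

1. C_x = -638/193  [A, D, C are collinear ∩ BC ⟂ AD]
2. C_y = -1498/193  [A, D, C are collinear ∩ BC ⟂ AD]
   → C = (-638/193, -1498/193)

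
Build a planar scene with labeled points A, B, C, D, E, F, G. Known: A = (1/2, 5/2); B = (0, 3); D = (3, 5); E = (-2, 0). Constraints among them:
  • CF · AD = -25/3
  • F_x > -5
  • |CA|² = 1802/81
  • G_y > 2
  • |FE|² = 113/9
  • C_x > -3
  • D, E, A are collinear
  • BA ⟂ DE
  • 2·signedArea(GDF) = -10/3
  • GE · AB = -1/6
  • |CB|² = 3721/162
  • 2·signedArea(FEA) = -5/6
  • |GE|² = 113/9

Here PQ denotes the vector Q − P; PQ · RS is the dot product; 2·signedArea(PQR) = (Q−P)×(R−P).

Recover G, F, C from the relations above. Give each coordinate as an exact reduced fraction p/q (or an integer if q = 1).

1. G_x = 1/3  [line 1/2·x + -1/2·y + 7/6 = 0 ∩ |GE|² = 113/9]
2. G_y = 8/3  [line 1/2·x + -1/2·y + 7/6 = 0 ∩ |GE|² = 113/9]
   → G = (1/3, 8/3)
3. F_x = -13/3  [2·signedArea(GDF) = -10/3 ∩ 2·signedArea(FEA) = -5/6]
4. F_y = -8/3  [2·signedArea(GDF) = -10/3 ∩ 2·signedArea(FEA) = -5/6]
   → F = (-13/3, -8/3)
5. C_x = -49/18  [line -5/2·x + -5/2·y + -55/6 = 0 ∩ |CB|² = 3721/162]
6. C_y = -17/18  [line -5/2·x + -5/2·y + -55/6 = 0 ∩ |CB|² = 3721/162]
   → C = (-49/18, -17/18)

C = (-49/18, -17/18)
F = (-13/3, -8/3)
G = (1/3, 8/3)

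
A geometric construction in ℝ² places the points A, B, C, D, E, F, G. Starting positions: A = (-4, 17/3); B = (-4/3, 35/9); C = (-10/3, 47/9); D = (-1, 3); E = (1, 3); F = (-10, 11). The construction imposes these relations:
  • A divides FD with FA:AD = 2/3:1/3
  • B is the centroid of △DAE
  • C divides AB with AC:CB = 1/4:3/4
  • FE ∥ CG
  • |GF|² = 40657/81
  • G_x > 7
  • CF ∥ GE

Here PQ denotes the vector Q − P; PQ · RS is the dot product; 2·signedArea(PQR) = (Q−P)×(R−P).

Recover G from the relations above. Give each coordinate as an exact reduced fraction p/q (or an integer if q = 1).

G = (23/3, -25/9)

1. G_x = 23/3  [CF ∥ GE ∩ FE ∥ CG]
2. G_y = -25/9  [CF ∥ GE ∩ FE ∥ CG]
   → G = (23/3, -25/9)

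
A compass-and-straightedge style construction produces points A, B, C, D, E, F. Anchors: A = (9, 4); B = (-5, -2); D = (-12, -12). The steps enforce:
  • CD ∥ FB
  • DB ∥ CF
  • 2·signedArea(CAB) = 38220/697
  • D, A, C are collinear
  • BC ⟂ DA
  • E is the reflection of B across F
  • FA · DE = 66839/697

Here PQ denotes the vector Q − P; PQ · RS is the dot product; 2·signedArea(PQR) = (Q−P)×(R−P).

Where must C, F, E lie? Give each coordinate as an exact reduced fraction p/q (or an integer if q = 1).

C = (-1917/697, -3452/697)
E = (9409/697, 8430/697)
F = (2962/697, 3518/697)

1. C_x = -1917/697  [D, A, C are collinear ∩ BC ⟂ DA]
2. C_y = -3452/697  [D, A, C are collinear ∩ BC ⟂ DA]
   → C = (-1917/697, -3452/697)
3. F_x = 2962/697  [CD ∥ FB ∩ DB ∥ CF]
4. F_y = 3518/697  [CD ∥ FB ∩ DB ∥ CF]
   → F = (2962/697, 3518/697)
5. E_x = 9409/697  [E is the reflection of B across F]
6. E_y = 8430/697  [E is the reflection of B across F]
   → E = (9409/697, 8430/697)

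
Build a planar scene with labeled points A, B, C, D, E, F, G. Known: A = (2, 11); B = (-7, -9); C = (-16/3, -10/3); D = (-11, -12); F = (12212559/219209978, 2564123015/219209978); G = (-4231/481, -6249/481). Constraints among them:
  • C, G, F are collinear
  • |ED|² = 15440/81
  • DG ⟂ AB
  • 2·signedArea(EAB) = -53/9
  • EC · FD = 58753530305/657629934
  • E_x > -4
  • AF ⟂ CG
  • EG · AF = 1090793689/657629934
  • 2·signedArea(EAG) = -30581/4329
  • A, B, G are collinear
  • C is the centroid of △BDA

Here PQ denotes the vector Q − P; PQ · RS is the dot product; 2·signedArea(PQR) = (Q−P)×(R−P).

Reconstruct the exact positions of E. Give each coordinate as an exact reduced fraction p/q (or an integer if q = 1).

1. E_x = -31/9  [2·signedArea(EAG) = -30581/4329 ∩ EG · AF = 1090793689/657629934]
2. E_y = -4/9  [2·signedArea(EAG) = -30581/4329 ∩ EG · AF = 1090793689/657629934]
   → E = (-31/9, -4/9)

E = (-31/9, -4/9)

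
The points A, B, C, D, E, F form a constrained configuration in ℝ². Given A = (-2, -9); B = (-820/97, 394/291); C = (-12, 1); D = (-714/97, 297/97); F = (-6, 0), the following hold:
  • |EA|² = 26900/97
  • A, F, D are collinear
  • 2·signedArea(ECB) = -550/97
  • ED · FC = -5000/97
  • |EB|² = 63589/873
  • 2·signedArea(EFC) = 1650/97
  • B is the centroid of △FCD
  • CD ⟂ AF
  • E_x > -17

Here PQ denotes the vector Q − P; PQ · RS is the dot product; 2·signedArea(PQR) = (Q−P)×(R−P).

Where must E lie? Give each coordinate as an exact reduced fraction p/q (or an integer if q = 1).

E = (-1614/97, -103/97)

1. E_x = -1614/97  [2·signedArea(ECB) = -550/97 ∩ 2·signedArea(EFC) = 1650/97]
2. E_y = -103/97  [2·signedArea(ECB) = -550/97 ∩ 2·signedArea(EFC) = 1650/97]
   → E = (-1614/97, -103/97)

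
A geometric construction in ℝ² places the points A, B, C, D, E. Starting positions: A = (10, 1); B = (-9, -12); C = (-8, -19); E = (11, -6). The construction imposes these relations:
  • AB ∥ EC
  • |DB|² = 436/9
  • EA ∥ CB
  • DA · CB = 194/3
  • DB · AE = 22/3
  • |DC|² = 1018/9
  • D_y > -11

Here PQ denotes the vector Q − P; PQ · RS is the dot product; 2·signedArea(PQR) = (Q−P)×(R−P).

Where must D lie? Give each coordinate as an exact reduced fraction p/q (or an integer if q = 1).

1. D_x = -7/3  [line -1·x + 7·y + 203/3 = 0 ∩ |DC|² = 1018/9]
2. D_y = -10  [line -1·x + 7·y + 203/3 = 0 ∩ |DC|² = 1018/9]
   → D = (-7/3, -10)

D = (-7/3, -10)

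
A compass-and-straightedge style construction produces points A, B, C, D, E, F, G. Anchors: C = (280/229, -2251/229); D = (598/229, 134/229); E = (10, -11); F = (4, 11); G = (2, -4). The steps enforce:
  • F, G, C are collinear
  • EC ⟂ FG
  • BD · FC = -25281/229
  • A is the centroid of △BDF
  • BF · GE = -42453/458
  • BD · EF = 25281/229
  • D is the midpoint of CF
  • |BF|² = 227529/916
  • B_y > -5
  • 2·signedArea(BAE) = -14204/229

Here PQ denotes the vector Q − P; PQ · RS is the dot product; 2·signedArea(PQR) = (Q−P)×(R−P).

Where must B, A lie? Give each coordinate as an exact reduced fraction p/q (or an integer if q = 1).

1. B_x = 439/229  [BD · FC = -25281/229 ∩ BD · EF = 25281/229]
2. B_y = -2117/458  [BD · FC = -25281/229 ∩ BD · EF = 25281/229]
   → B = (439/229, -2117/458)
3. A_x = 651/229  [2·signedArea(BAE) = -14204/229 ∩ A is the centroid of △BDF]
4. A_y = 1063/458  [2·signedArea(BAE) = -14204/229 ∩ A is the centroid of △BDF]
   → A = (651/229, 1063/458)

A = (651/229, 1063/458)
B = (439/229, -2117/458)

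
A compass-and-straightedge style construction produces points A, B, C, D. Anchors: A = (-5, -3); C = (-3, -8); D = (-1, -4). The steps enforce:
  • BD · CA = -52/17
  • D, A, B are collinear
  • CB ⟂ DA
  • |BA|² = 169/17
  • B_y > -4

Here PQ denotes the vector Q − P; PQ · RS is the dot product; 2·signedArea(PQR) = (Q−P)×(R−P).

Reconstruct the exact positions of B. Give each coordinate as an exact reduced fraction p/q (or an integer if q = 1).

1. B_x = -33/17  [D, A, B are collinear ∩ CB ⟂ DA]
2. B_y = -64/17  [D, A, B are collinear ∩ CB ⟂ DA]
   → B = (-33/17, -64/17)

B = (-33/17, -64/17)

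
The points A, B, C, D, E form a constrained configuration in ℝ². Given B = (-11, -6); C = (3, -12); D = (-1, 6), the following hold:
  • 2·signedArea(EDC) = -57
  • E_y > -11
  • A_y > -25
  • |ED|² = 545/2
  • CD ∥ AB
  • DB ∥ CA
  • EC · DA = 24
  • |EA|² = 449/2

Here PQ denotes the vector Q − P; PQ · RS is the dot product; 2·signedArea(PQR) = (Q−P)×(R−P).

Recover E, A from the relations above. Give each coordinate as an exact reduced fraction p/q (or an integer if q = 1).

1. A_x = -7  [CD ∥ AB ∩ DB ∥ CA]
2. A_y = -24  [CD ∥ AB ∩ DB ∥ CA]
   → A = (-7, -24)
3. E_x = -1/2  [EC · DA = 24 ∩ 2·signedArea(EDC) = -57]
4. E_y = -21/2  [EC · DA = 24 ∩ 2·signedArea(EDC) = -57]
   → E = (-1/2, -21/2)

A = (-7, -24)
E = (-1/2, -21/2)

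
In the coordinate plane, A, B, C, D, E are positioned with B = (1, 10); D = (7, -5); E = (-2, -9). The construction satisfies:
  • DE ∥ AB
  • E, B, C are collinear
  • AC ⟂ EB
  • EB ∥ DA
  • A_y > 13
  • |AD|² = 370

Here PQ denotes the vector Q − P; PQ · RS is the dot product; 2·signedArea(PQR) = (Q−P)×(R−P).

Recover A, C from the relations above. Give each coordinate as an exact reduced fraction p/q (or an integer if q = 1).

1. A_x = 10  [DE ∥ AB ∩ EB ∥ DA]
2. A_y = 14  [DE ∥ AB ∩ EB ∥ DA]
   → A = (10, 14)
3. C_x = 679/370  [E, B, C are collinear ∩ AC ⟂ EB]
4. C_y = 5657/370  [E, B, C are collinear ∩ AC ⟂ EB]
   → C = (679/370, 5657/370)

A = (10, 14)
C = (679/370, 5657/370)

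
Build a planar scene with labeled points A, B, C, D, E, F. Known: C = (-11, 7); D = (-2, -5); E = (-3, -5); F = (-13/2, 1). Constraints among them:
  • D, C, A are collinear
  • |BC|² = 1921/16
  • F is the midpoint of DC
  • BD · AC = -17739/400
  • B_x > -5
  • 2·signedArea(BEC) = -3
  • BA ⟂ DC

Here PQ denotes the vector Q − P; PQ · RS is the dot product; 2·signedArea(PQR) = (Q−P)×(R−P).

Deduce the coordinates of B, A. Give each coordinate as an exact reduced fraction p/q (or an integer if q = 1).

1. B_x = -19/4  [line -12·x + -8·y + -73 = 0 ∩ |BC|² = 1921/16]
2. B_y = -2  [line -12·x + -8·y + -73 = 0 ∩ |BC|² = 1921/16]
   → B = (-19/4, -2)
3. A_x = -443/100  [BD · AC = -17739/400 ∩ D, C, A are collinear]
4. A_y = -44/25  [BD · AC = -17739/400 ∩ D, C, A are collinear]
   → A = (-443/100, -44/25)

A = (-443/100, -44/25)
B = (-19/4, -2)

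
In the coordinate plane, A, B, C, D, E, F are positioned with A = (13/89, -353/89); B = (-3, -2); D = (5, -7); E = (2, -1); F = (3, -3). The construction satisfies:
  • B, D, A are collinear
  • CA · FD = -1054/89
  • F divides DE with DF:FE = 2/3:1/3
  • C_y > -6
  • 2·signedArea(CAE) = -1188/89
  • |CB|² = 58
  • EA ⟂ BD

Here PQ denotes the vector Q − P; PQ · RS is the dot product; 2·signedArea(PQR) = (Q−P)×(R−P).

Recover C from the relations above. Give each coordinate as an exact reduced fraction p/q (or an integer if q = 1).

1. C_x = 4  [CA · FD = -1054/89 ∩ 2·signedArea(CAE) = -1188/89]
2. C_y = -5  [CA · FD = -1054/89 ∩ 2·signedArea(CAE) = -1188/89]
   → C = (4, -5)

C = (4, -5)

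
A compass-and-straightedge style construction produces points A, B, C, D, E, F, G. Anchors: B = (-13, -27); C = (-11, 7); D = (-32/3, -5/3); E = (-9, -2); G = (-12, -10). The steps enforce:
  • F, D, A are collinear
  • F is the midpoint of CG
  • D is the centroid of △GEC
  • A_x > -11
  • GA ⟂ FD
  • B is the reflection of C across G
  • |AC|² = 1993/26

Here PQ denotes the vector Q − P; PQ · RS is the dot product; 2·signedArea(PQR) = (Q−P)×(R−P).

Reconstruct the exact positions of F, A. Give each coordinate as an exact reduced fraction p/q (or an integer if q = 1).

A = (-269/26, -45/26)
F = (-23/2, -3/2)

1. F_x = -23/2  [F is the midpoint of CG]
2. F_y = -3/2  [F is the midpoint of CG]
   → F = (-23/2, -3/2)
3. A_x = -269/26  [F, D, A are collinear ∩ GA ⟂ FD]
4. A_y = -45/26  [F, D, A are collinear ∩ GA ⟂ FD]
   → A = (-269/26, -45/26)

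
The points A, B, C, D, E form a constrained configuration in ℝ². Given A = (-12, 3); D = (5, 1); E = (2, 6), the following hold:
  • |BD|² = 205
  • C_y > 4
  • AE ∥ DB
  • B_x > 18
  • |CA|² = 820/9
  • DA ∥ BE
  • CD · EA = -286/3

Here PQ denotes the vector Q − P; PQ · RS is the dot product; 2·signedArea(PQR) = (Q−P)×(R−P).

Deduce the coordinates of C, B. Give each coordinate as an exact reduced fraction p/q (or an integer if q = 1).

1. C_x = -8/3  [line 14·x + 3·y + 67/3 = 0 ∩ |CA|² = 820/9]
2. C_y = 5  [line 14·x + 3·y + 67/3 = 0 ∩ |CA|² = 820/9]
   → C = (-8/3, 5)
3. B_x = 19  [DA ∥ BE ∩ AE ∥ DB]
4. B_y = 4  [DA ∥ BE ∩ AE ∥ DB]
   → B = (19, 4)

B = (19, 4)
C = (-8/3, 5)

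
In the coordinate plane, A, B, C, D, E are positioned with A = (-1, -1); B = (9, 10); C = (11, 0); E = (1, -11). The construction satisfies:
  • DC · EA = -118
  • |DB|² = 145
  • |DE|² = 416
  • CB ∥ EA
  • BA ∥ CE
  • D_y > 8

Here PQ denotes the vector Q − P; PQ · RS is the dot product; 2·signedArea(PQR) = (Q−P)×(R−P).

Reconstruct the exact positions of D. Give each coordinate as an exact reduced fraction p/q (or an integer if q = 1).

1. D_x = -3  [line 2·x + -10·y + 96 = 0 ∩ |DE|² = 416]
2. D_y = 9  [line 2·x + -10·y + 96 = 0 ∩ |DE|² = 416]
   → D = (-3, 9)

D = (-3, 9)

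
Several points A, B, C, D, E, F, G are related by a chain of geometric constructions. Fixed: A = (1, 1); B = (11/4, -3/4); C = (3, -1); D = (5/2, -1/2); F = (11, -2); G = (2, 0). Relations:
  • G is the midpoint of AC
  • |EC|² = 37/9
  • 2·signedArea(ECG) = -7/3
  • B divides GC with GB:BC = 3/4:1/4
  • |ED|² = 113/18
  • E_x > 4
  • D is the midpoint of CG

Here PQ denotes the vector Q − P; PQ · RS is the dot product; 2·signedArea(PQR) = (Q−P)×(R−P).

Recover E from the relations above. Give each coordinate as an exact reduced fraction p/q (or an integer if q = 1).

E = (5, -2/3)

1. E_x = 5  [line -1·x + -1·y + 13/3 = 0 ∩ |ED|² = 113/18]
2. E_y = -2/3  [line -1·x + -1·y + 13/3 = 0 ∩ |ED|² = 113/18]
   → E = (5, -2/3)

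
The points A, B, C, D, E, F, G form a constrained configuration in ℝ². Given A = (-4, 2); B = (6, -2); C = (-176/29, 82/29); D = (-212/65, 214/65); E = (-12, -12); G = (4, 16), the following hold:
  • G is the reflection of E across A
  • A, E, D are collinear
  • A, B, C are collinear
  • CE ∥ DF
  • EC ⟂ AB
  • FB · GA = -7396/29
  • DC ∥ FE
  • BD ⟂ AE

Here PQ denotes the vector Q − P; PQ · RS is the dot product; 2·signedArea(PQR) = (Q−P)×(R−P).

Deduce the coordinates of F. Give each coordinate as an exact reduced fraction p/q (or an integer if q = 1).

1. F_x = -17328/1885  [DC ∥ FE ∩ CE ∥ DF]
2. F_y = -21744/1885  [DC ∥ FE ∩ CE ∥ DF]
   → F = (-17328/1885, -21744/1885)

F = (-17328/1885, -21744/1885)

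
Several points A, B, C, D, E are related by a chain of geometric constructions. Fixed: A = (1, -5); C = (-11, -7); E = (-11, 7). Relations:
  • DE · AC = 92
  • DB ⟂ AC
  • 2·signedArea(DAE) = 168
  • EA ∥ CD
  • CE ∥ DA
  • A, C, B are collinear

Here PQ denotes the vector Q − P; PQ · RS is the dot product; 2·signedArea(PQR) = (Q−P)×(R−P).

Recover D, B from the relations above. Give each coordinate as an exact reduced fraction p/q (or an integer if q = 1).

B = (-47/37, -199/37)
D = (1, -19)

1. D_x = 1  [CE ∥ DA ∩ EA ∥ CD]
2. D_y = -19  [CE ∥ DA ∩ EA ∥ CD]
   → D = (1, -19)
3. B_x = -47/37  [A, C, B are collinear ∩ DB ⟂ AC]
4. B_y = -199/37  [A, C, B are collinear ∩ DB ⟂ AC]
   → B = (-47/37, -199/37)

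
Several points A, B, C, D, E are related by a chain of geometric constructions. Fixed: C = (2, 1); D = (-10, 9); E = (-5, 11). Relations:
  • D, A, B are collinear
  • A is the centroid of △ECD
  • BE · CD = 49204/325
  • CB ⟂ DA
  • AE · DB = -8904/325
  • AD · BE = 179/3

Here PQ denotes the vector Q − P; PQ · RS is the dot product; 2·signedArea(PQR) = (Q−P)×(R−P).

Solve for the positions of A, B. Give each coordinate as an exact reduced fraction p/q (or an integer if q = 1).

A = (-13/3, 7)
B = (1034/325, 1413/325)

1. A_x = -13/3  [A is the centroid of △ECD]
2. A_y = 7  [A is the centroid of △ECD]
   → A = (-13/3, 7)
3. B_x = 1034/325  [D, A, B are collinear ∩ CB ⟂ DA]
4. B_y = 1413/325  [D, A, B are collinear ∩ CB ⟂ DA]
   → B = (1034/325, 1413/325)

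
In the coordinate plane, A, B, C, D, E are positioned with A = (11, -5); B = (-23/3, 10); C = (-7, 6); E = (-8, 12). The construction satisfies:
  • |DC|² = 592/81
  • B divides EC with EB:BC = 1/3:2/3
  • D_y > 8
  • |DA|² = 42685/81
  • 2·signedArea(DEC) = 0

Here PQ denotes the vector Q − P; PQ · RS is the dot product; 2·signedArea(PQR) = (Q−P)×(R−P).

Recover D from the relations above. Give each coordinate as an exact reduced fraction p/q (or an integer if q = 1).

1. D_x = -67/9  [line 6·x + 1·y + 36 = 0 ∩ |DC|² = 592/81]
2. D_y = 26/3  [line 6·x + 1·y + 36 = 0 ∩ |DC|² = 592/81]
   → D = (-67/9, 26/3)

D = (-67/9, 26/3)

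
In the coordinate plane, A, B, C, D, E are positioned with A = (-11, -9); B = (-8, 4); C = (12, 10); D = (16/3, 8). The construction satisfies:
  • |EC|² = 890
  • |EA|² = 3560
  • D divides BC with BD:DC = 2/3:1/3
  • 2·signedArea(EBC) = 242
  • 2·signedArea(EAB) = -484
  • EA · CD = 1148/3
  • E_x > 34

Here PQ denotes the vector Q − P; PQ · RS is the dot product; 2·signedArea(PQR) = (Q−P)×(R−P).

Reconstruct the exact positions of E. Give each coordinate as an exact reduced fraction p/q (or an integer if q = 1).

E = (35, 29)

1. E_x = 35  [2·signedArea(EBC) = 242 ∩ EA · CD = 1148/3]
2. E_y = 29  [2·signedArea(EBC) = 242 ∩ EA · CD = 1148/3]
   → E = (35, 29)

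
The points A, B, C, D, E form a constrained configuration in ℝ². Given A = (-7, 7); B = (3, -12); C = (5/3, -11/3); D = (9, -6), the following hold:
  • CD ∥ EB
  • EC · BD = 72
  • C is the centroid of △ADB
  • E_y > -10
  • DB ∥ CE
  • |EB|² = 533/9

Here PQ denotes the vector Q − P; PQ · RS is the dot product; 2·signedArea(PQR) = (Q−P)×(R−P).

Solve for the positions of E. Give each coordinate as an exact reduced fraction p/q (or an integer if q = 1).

E = (-13/3, -29/3)

1. E_x = -13/3  [CD ∥ EB ∩ DB ∥ CE]
2. E_y = -29/3  [CD ∥ EB ∩ DB ∥ CE]
   → E = (-13/3, -29/3)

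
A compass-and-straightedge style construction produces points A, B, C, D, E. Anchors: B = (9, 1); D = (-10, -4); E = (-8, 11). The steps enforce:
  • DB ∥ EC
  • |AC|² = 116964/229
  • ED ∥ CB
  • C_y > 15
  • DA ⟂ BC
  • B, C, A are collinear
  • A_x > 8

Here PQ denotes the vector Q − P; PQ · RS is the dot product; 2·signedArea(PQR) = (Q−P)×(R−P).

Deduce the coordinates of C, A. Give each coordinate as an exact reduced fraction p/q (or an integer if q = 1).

A = (1835/229, -1466/229)
C = (11, 16)

1. C_x = 11  [ED ∥ CB ∩ DB ∥ EC]
2. C_y = 16  [ED ∥ CB ∩ DB ∥ EC]
   → C = (11, 16)
3. A_x = 1835/229  [B, C, A are collinear ∩ DA ⟂ BC]
4. A_y = -1466/229  [B, C, A are collinear ∩ DA ⟂ BC]
   → A = (1835/229, -1466/229)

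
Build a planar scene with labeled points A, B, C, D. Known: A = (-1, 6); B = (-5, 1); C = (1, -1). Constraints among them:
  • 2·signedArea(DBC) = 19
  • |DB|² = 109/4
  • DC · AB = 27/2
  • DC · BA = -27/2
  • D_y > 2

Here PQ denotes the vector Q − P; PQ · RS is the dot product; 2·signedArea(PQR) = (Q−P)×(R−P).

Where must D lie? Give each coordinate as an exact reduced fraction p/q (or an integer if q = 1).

1. D_x = 0  [DC · AB = 27/2 ∩ 2·signedArea(DBC) = 19]
2. D_y = 5/2  [DC · AB = 27/2 ∩ 2·signedArea(DBC) = 19]
   → D = (0, 5/2)

D = (0, 5/2)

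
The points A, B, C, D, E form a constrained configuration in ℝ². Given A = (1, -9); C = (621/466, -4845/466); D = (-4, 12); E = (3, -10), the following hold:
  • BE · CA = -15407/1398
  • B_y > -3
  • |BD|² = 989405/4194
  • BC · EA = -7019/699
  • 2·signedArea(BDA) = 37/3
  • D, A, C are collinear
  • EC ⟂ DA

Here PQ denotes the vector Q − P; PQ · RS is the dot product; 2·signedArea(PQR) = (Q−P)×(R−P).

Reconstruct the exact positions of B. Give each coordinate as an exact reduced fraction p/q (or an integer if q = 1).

B = (155/1398, -3913/1398)

1. B_x = 155/1398  [2·signedArea(BDA) = 37/3 ∩ BE · CA = -15407/1398]
2. B_y = -3913/1398  [2·signedArea(BDA) = 37/3 ∩ BE · CA = -15407/1398]
   → B = (155/1398, -3913/1398)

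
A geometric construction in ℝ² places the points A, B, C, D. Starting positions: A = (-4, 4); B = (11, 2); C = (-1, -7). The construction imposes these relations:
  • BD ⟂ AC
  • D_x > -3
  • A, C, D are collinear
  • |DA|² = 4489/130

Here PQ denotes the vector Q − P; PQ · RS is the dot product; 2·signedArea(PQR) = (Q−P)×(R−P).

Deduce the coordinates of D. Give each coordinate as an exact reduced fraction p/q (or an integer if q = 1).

D = (-319/130, -217/130)

1. D_x = -319/130  [A, C, D are collinear ∩ BD ⟂ AC]
2. D_y = -217/130  [A, C, D are collinear ∩ BD ⟂ AC]
   → D = (-319/130, -217/130)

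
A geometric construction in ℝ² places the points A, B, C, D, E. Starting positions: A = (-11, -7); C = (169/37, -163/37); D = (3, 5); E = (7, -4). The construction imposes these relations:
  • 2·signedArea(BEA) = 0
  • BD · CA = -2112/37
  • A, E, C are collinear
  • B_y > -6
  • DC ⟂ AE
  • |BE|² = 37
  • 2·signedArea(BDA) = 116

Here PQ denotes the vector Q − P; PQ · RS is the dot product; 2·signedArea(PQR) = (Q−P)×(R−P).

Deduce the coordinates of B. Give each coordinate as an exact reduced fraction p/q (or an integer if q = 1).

1. B_x = 1  [2·signedArea(BEA) = 0 ∩ 2·signedArea(BDA) = 116]
2. B_y = -5  [2·signedArea(BEA) = 0 ∩ 2·signedArea(BDA) = 116]
   → B = (1, -5)

B = (1, -5)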